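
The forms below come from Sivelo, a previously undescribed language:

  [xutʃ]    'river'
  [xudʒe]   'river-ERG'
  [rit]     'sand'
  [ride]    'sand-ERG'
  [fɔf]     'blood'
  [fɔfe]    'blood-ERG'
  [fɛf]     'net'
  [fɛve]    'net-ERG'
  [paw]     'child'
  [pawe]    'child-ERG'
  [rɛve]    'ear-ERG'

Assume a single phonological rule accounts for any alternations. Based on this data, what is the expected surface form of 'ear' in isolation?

The stem for 'net' ends in [f] in [fɛf] but [v] in [fɛve].
The stem 'blood' ([fɔf], [fɔfe]) shows [f] unchanged in both environments, so [f] cannot be basic with [v] derived before the ERG suffix.
So /v/ is underlying, and a rule of word-final obstruent devoicing — voiced obstruents become voiceless word-finally — gives [f].
From [rɛve] the stem 'ear' is /rɛv/; word-finally this yields [rɛf].

[rɛf]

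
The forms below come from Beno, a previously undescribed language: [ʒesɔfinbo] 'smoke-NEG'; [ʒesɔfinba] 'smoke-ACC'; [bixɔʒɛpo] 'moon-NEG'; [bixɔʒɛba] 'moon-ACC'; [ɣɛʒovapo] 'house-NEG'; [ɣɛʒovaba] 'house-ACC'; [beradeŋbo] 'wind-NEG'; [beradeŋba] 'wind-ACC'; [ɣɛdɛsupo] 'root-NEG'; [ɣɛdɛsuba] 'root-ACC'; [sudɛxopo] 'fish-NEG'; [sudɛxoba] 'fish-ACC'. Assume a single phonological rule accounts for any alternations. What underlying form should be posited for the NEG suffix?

The NEG morpheme has two allomorphs, [-bo] and [-po].
The ACC suffix, which begins with [b], is invariant after every stem; so [b] is not altered by any rule here.
So the underlying form is /-po/, and voiceless stops become voiced after a nasal.

/-po/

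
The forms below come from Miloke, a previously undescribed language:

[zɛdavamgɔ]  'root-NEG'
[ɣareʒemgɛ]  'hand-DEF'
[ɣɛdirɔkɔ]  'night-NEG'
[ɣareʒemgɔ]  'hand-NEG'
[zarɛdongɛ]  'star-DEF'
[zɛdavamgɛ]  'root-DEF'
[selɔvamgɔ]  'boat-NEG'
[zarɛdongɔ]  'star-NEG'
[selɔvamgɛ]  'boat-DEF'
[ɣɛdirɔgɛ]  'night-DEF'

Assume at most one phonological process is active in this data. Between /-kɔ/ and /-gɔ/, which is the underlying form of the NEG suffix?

/-kɔ/

The NEG suffix surfaces as [-gɔ] and [-kɔ], depending on the final segment of the stem.
By contrast the DEF suffix keeps its initial [g] throughout — that segment must be underlying.
So the underlying form is /-kɔ/, and voiceless stops become voiced after a nasal.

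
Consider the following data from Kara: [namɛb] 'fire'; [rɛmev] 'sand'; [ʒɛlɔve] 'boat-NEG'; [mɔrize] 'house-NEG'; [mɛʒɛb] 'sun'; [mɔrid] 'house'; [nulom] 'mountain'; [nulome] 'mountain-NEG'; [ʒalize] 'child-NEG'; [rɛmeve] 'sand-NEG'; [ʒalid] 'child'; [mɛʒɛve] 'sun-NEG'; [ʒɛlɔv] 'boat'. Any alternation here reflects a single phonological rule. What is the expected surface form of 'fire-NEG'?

[namɛve]

The stem for 'sun' ends in [v] in [mɛʒɛve] but [b] in [mɛʒɛb].
But 'boat' keeps [v] in both environments ([ʒɛlɔve], [ʒɛlɔv]), so there is no rule changing /v/ to [b] in isolation.
The underlying segment must be /b/; voiced stops become fricatives between vowels, yielding [v] there.
From [namɛb] the stem 'fire' is /namɛb/; between vowels this yields [namɛve].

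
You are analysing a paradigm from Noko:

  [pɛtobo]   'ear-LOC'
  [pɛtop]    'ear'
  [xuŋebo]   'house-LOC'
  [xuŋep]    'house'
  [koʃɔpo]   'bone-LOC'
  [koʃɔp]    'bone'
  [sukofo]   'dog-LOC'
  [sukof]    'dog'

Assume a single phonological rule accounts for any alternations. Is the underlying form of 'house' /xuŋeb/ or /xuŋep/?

/xuŋeb/

The stem for 'house' ends in [b] in [xuŋebo] but [p] in [xuŋep].
The stem 'bone' ([koʃɔpo], [koʃɔp]) shows [p] unchanged in both environments, so [p] cannot be basic with [b] derived before the LOC suffix.
Therefore /b/ is basic and [p] is derived by word-final obstruent devoicing (voiced obstruents become voiceless word-finally).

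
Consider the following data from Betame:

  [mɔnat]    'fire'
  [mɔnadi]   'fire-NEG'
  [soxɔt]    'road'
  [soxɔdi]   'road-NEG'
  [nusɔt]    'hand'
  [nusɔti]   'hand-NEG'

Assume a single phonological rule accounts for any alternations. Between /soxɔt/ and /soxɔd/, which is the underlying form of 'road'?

The root 'road' surfaces as [soxɔt] and [soxɔdi], with a stem-final [t] ~ [d] alternation.
Compare 'hand', with invariant [t] in [nusɔt] and [nusɔti]: an analysis with underlying /t/ and a rule producing [d] before the NEG suffix would wrongly predict alternation here too.
Therefore /d/ is basic and [t] is derived by word-final obstruent devoicing (voiced obstruents become voiceless word-finally).

/soxɔd/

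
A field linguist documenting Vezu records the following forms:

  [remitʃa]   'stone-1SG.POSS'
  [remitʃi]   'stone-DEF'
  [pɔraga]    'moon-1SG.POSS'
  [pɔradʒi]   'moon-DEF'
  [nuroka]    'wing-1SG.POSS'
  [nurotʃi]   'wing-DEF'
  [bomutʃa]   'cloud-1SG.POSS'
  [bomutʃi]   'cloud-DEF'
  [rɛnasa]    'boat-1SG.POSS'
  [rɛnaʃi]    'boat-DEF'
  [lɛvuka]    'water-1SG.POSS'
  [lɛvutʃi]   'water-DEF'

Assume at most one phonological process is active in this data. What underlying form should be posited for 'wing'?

The root 'wing' surfaces as [nuroka] and [nurotʃi], with a stem-final [k] ~ [tʃ] alternation.
If /tʃ/ were underlying and a rule turned it into [k] before the 1SG.POSS suffix, 'cloud' would also alternate; but it has [tʃ] in both [bomutʃa] and [bomutʃi].
The underlying segment must be /k/; /k/, /g/ and /s/ become palato-alveolar [tʃ], [dʒ] and [ʃ] before a front vowel, yielding [tʃ] there.

/nurok/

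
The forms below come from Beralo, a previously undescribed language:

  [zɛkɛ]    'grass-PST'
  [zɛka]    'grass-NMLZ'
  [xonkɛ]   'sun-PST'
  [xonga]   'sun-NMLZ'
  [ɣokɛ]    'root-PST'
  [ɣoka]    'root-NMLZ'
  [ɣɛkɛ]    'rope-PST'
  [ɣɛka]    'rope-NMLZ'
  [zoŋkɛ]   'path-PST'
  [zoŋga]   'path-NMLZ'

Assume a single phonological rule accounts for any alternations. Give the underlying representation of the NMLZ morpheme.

The NMLZ suffix surfaces as [-ga] and [-ka], depending on the final segment of the stem.
By contrast the PST suffix keeps its initial [k] throughout — that segment must be underlying.
The NMLZ suffix is therefore /-ga/ underlyingly, with post-vocalic devoicing: voiced stops become voiceless after a vowel.

/-ga/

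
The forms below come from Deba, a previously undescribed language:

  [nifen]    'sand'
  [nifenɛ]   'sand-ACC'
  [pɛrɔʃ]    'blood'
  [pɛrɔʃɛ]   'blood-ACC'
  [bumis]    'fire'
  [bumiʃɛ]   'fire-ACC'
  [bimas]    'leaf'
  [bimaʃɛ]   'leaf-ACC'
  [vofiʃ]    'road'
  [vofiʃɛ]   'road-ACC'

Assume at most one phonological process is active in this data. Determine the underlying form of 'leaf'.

/bimas/

'leaf' shows [s] ~ [ʃ] at the end of the stem ([bimas] vs [bimaʃɛ]).
Compare 'blood', with invariant [ʃ] in [pɛrɔʃ] and [pɛrɔʃɛ]: an analysis with underlying /ʃ/ and a rule producing [s] in isolation would wrongly predict alternation here too.
The underlying segment must be /s/; /s/ becomes palato-alveolar [ʃ] before a front vowel, yielding [ʃ] there.
Hence 'leaf' is /bimas/ underlyingly.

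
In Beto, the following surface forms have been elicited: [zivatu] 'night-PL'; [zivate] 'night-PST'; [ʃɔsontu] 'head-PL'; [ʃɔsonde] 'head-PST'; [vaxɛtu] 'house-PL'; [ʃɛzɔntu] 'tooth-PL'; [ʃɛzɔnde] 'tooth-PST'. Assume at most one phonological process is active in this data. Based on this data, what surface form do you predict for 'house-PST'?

The PST suffix surfaces as [-de] and [-te], depending on the final segment of the stem.
The PL suffix, which begins with [t], is invariant after every stem; so [t] is not altered by any rule here.
So the underlying form is /-de/, and voiced stops become voiceless after a vowel.
After 'house', which ends in a vowel, the suffix surfaces as [-te], giving [vaxɛte].

[vaxɛte]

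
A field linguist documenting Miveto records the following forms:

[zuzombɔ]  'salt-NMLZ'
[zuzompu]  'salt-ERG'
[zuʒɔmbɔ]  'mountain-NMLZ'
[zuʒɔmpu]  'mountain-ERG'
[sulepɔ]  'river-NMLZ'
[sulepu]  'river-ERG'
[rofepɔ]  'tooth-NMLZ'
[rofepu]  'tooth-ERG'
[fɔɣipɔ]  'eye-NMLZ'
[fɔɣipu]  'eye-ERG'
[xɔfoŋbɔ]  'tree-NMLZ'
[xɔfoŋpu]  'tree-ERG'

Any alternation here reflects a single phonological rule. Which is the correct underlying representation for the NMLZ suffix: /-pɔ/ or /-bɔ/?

The NMLZ suffix surfaces as [-bɔ] and [-pɔ], depending on the final segment of the stem.
By contrast the ERG suffix keeps its initial [p] throughout — that segment must be underlying.
So the underlying form is /-bɔ/, and voiced stops become voiceless after a vowel.

/-bɔ/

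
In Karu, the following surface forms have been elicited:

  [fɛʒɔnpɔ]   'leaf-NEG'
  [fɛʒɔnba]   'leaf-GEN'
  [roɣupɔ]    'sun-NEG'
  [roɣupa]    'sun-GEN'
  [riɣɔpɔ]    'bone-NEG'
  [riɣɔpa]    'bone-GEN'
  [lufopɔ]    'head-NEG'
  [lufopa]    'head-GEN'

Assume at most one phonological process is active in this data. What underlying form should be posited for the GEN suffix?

/-ba/

The GEN morpheme has two allomorphs, [-ba] and [-pa].
By contrast the NEG suffix keeps its initial [p] throughout — that segment must be underlying.
The GEN suffix is therefore /-ba/ underlyingly, with post-vocalic devoicing: voiced stops become voiceless after a vowel.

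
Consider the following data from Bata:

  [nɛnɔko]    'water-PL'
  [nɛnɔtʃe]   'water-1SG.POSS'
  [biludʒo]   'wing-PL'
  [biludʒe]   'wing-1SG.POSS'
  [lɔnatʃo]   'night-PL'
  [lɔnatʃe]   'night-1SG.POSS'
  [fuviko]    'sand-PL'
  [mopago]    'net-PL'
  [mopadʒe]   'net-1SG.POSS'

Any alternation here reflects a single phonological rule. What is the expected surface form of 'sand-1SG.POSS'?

The stem for 'water' ends in [k] in [nɛnɔko] but [tʃ] in [nɛnɔtʃe].
If /tʃ/ were underlying and a rule turned it into [k] before the PL suffix, 'night' would also alternate; but it has [tʃ] in both [lɔnatʃo] and [lɔnatʃe].
Therefore /k/ is basic and [tʃ] is derived by palatalization before a front vowel (/k/ and /g/ become palato-alveolar [tʃ] and [dʒ] before a front vowel).
The one attested form of 'sand', [fuviko], shows underlying /fuvik/. Applying the same rule before a front vowel gives [fuvitʃe].

[fuvitʃe]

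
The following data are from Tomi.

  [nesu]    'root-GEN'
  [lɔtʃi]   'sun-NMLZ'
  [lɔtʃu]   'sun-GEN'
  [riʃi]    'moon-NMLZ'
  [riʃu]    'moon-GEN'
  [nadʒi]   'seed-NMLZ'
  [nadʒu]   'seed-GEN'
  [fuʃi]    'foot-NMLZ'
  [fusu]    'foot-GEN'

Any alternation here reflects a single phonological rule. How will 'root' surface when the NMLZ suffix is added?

[neʃi]

'foot' shows [ʃ] ~ [s] at the end of the stem ([fuʃi] vs [fusu]).
But 'moon' keeps [ʃ] in both environments ([riʃi], [riʃu]), so there is no rule changing /ʃ/ to [s] before the GEN suffix.
Therefore /s/ is basic and [ʃ] is derived by palatalization before a front vowel (/s/ becomes palato-alveolar [ʃ] before a front vowel).
The one attested form of 'root', [nesu], shows underlying /nes/. Applying the same rule before a front vowel gives [neʃi].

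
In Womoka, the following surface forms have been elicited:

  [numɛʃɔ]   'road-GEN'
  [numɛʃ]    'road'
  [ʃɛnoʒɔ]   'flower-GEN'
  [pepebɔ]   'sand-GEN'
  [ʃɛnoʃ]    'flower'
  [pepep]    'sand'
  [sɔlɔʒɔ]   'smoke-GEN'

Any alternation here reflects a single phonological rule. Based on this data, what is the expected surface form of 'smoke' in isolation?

[sɔlɔʃ]

'flower' shows [ʃ] ~ [ʒ] at the end of the stem ([ʃɛnoʃ] vs [ʃɛnoʒɔ]).
Compare 'road', with invariant [ʃ] in [numɛʃ] and [numɛʃɔ]: an analysis with underlying /ʃ/ and a rule producing [ʒ] before the GEN suffix would wrongly predict alternation here too.
Therefore /ʒ/ is basic and [ʃ] is derived by word-final obstruent devoicing (voiced obstruents become voiceless word-finally).
The one attested form of 'smoke', [sɔlɔʒɔ], shows underlying /sɔlɔʒ/. Applying the same rule word-finally gives [sɔlɔʃ].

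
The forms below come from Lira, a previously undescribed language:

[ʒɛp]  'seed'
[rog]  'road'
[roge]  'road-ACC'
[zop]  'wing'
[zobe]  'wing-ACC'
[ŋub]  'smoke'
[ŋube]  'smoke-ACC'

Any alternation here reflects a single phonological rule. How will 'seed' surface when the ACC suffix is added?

'wing' shows [p] ~ [b] at the end of the stem ([zop] vs [zobe]).
But 'smoke' keeps [b] in both environments ([ŋub], [ŋube]), so there is no rule changing /b/ to [p] in isolation.
So /p/ is underlying, and a rule of intervocalic voicing — voiceless stops become voiced between vowels — gives [b].
The one attested form of 'seed', [ʒɛp], shows underlying /ʒɛp/. Applying the same rule between vowels gives [ʒɛbe].

[ʒɛbe]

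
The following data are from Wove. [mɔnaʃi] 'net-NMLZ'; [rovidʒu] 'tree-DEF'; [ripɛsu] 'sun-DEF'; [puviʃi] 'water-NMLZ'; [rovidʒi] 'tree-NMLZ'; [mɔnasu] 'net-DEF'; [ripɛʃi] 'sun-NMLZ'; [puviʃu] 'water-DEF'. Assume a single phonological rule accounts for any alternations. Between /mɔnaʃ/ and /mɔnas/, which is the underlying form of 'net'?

/mɔnas/

The stem for 'net' ends in [s] in [mɔnasu] but [ʃ] in [mɔnaʃi].
The stem 'water' ([puviʃu], [puviʃi]) shows [ʃ] unchanged in both environments, so [ʃ] cannot be basic with [s] derived before the DEF suffix.
The alternation reflects palatalization before a front vowel: /s/ becomes palato-alveolar [ʃ] before a front vowel. /s/ is underlying.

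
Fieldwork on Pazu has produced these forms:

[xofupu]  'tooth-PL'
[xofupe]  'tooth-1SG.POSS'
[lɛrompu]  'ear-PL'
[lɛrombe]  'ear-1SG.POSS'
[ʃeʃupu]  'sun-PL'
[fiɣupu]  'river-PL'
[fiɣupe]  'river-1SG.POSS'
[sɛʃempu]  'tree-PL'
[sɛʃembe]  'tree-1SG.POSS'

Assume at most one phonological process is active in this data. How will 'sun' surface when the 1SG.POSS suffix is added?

The 1SG.POSS suffix surfaces as [-be] and [-pe], depending on the final segment of the stem.
The PL suffix, which begins with [p], is invariant after every stem; so [p] is not altered by any rule here.
The 1SG.POSS suffix is therefore /-be/ underlyingly, with post-vocalic devoicing: voiced stops become voiceless after a vowel.
After 'sun', which ends in a vowel, the suffix surfaces as [-pe], giving [ʃeʃupe].

[ʃeʃupe]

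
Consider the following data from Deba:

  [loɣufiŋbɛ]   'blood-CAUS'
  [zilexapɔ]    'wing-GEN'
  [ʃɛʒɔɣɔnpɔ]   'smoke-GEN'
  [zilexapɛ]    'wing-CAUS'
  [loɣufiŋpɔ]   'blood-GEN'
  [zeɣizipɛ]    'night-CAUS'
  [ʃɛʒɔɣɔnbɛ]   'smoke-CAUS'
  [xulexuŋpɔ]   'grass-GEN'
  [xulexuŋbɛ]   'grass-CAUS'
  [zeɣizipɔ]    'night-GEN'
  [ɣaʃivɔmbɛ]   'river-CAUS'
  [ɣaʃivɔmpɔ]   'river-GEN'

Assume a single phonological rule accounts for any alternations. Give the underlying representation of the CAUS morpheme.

/-bɛ/

The CAUS suffix surfaces as [-bɛ] and [-pɛ], depending on the final segment of the stem.
By contrast the GEN suffix keeps its initial [p] throughout — that segment must be underlying.
So the underlying form is /-bɛ/, and voiced stops become voiceless after a vowel.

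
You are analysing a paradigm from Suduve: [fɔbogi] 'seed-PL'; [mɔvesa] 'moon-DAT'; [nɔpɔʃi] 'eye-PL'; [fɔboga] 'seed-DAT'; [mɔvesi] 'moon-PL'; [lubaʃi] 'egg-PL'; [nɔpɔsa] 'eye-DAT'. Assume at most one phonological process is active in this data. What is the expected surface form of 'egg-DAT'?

The stem for 'eye' ends in [s] in [nɔpɔsa] but [ʃ] in [nɔpɔʃi].
Compare 'moon', with invariant [s] in [mɔvesa] and [mɔvesi]: an analysis with underlying /s/ and a rule producing [ʃ] before the PL suffix would wrongly predict alternation here too.
Therefore /ʃ/ is basic and [s] is derived by depalatalization (palato-alveolar /ʃ/ becomes [s] when no front vowel follows).
From [lubaʃi] the stem 'egg' is /lubaʃ/; when no front vowel follows this yields [lubasa].

[lubasa]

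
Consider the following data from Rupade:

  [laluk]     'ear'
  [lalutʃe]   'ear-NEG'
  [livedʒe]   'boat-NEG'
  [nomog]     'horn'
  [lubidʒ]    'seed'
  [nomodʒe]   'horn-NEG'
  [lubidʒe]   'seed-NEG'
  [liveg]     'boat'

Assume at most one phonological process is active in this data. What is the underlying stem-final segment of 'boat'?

/g/

The root 'boat' surfaces as [liveg] and [livedʒe], with a stem-final [g] ~ [dʒ] alternation.
If /dʒ/ were underlying and a rule turned it into [g] in isolation, 'seed' would also alternate; but it has [dʒ] in both [lubidʒ] and [lubidʒe].
Therefore /g/ is basic and [dʒ] is derived by palatalization before a front vowel (/k/ and /g/ become palato-alveolar [tʃ] and [dʒ] before a front vowel).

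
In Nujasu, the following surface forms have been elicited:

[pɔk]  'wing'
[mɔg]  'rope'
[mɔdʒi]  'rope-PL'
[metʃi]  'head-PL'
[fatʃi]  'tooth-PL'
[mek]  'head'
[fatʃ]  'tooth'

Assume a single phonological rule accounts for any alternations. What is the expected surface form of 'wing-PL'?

[pɔtʃi]

'head' shows [k] ~ [tʃ] at the end of the stem ([mek] vs [metʃi]).
If /tʃ/ were underlying and a rule turned it into [k] in isolation, 'tooth' would also alternate; but it has [tʃ] in both [fatʃ] and [fatʃi].
The underlying segment must be /k/; /k/ and /g/ become palato-alveolar [tʃ] and [dʒ] before a front vowel, yielding [tʃ] there.
The one attested form of 'wing', [pɔk], shows underlying /pɔk/. Applying the same rule before a front vowel gives [pɔtʃi].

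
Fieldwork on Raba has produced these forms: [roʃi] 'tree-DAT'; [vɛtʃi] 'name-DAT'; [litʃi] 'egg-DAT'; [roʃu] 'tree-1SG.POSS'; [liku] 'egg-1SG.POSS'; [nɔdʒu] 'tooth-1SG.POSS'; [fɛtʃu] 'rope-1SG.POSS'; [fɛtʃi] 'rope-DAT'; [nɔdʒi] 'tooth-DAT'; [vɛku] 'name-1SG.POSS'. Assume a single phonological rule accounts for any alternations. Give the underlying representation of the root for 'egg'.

/lik/

'egg' shows [tʃ] ~ [k] at the end of the stem ([litʃi] vs [liku]).
Compare 'rope', with invariant [tʃ] in [fɛtʃi] and [fɛtʃu]: an analysis with underlying /tʃ/ and a rule producing [k] before the 1SG.POSS suffix would wrongly predict alternation here too.
The underlying segment must be /k/; /k/ becomes palato-alveolar [tʃ] before a front vowel, yielding [tʃ] there.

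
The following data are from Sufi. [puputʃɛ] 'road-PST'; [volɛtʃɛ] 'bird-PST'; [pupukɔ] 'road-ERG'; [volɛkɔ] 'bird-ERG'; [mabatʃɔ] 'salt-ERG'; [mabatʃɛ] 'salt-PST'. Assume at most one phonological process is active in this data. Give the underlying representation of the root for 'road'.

The root 'road' surfaces as [puputʃɛ] and [pupukɔ], with a stem-final [tʃ] ~ [k] alternation.
If /tʃ/ were underlying and a rule turned it into [k] before the ERG suffix, 'salt' would also alternate; but it has [tʃ] in both [mabatʃɛ] and [mabatʃɔ].
The underlying segment must be /k/; /k/ becomes palato-alveolar [tʃ] before a front vowel, yielding [tʃ] there.
Hence 'road' is /pupuk/ underlyingly.

/pupuk/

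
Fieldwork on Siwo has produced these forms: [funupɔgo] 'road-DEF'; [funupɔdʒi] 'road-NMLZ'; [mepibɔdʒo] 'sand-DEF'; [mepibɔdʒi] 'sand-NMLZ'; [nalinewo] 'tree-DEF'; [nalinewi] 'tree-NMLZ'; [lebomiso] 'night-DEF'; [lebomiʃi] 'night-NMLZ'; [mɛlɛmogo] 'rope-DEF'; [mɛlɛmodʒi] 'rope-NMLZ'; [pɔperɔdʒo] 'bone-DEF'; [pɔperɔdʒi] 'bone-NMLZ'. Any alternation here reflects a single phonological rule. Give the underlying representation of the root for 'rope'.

/mɛlɛmog/

In [mɛlɛmogo] and [mɛlɛmodʒi] the final segment of 'rope' alternates: [g] ~ [dʒ].
The stem 'bone' ([pɔperɔdʒo], [pɔperɔdʒi]) shows [dʒ] unchanged in both environments, so [dʒ] cannot be basic with [g] derived before the DEF suffix.
Therefore /g/ is basic and [dʒ] is derived by palatalization before a front vowel (/g/ and /s/ become palato-alveolar [dʒ] and [ʃ] before a front vowel).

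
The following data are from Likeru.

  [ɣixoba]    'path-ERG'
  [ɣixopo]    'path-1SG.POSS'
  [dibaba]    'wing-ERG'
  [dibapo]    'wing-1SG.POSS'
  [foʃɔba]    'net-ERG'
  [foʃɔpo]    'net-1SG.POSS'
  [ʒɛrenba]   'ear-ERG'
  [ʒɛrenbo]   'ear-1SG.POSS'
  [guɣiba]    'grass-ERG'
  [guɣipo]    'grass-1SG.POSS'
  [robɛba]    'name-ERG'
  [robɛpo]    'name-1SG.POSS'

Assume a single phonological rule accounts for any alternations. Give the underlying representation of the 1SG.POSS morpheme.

The 1SG.POSS suffix surfaces as [-bo] and [-po], depending on the final segment of the stem.
The ERG suffix, which begins with [b], is invariant after every stem; so [b] is not altered by any rule here.
So the underlying form is /-po/, and voiceless stops become voiced after a nasal.

/-po/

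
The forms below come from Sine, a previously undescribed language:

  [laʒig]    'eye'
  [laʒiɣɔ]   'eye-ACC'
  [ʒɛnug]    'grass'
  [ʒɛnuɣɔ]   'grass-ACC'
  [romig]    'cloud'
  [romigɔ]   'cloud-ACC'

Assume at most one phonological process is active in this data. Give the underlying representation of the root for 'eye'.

In [laʒig] and [laʒiɣɔ] the final segment of 'eye' alternates: [g] ~ [ɣ].
If /g/ were underlying and a rule turned it into [ɣ] before the ACC suffix, 'cloud' would also alternate; but it has [g] in both [romig] and [romigɔ].
The alternation reflects word-final hardening: voiced fricatives become stops word-finally. /ɣ/ is underlying.
So 'eye' = /laʒiɣ/.

/laʒiɣ/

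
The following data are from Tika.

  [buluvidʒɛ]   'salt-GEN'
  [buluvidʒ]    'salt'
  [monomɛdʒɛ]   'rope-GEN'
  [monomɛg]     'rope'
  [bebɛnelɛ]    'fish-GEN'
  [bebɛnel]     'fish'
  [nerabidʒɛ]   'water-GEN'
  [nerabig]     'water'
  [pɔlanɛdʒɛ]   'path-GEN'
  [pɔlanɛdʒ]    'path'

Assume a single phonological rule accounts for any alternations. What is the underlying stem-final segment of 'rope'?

/g/

In [monomɛdʒɛ] and [monomɛg] the final segment of 'rope' alternates: [dʒ] ~ [g].
If /dʒ/ were underlying and a rule turned it into [g] in isolation, 'path' would also alternate; but it has [dʒ] in both [pɔlanɛdʒɛ] and [pɔlanɛdʒ].
So /g/ is underlying, and a rule of palatalization before a front vowel — /g/ becomes palato-alveolar [dʒ] before a front vowel — gives [dʒ].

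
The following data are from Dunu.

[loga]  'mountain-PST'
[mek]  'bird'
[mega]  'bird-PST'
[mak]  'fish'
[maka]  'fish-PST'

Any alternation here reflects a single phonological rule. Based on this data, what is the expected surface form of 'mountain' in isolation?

[lok]

The root 'bird' surfaces as [mek] and [mega], with a stem-final [k] ~ [g] alternation.
The stem 'fish' ([mak], [maka]) shows [k] unchanged in both environments, so [k] cannot be basic with [g] derived before the PST suffix.
The alternation reflects word-final obstruent devoicing: voiced obstruents become voiceless word-finally. /g/ is underlying.
The one attested form of 'mountain', [loga], shows underlying /log/. Applying the same rule word-finally gives [lok].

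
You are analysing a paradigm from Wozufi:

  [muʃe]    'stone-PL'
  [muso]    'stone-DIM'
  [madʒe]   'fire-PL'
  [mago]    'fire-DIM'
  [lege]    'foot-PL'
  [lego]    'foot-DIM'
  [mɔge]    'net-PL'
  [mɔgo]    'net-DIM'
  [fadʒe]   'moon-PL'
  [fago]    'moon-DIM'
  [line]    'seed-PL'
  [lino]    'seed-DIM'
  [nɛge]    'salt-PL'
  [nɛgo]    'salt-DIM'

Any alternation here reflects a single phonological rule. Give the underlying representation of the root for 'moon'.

/fadʒ/

The stem for 'moon' ends in [dʒ] in [fadʒe] but [g] in [fago].
If /g/ were underlying and a rule turned it into [dʒ] before the PL suffix, 'salt' would also alternate; but it has [g] in both [nɛge] and [nɛgo].
The underlying segment must be /dʒ/; palato-alveolar /dʒ/ and /ʃ/ become [g] and [s] when no front vowel follows, yielding [g] there.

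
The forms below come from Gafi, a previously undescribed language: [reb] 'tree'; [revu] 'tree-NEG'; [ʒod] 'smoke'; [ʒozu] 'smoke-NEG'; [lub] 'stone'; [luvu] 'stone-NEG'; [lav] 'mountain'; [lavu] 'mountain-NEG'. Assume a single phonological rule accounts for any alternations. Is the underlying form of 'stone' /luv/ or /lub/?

'stone' shows [b] ~ [v] at the end of the stem ([lub] vs [luvu]).
The stem 'mountain' ([lav], [lavu]) shows [v] unchanged in both environments, so [v] cannot be basic with [b] derived in isolation.
Therefore /b/ is basic and [v] is derived by intervocalic spirantization (voiced stops become fricatives between vowels).

/lub/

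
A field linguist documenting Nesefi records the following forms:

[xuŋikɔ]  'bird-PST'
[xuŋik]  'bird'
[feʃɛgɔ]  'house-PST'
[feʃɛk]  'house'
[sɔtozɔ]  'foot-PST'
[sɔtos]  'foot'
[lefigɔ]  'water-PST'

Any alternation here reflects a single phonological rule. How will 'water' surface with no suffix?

The root 'house' surfaces as [feʃɛgɔ] and [feʃɛk], with a stem-final [g] ~ [k] alternation.
If /k/ were underlying and a rule turned it into [g] before the PST suffix, 'bird' would also alternate; but it has [k] in both [xuŋikɔ] and [xuŋik].
Therefore /g/ is basic and [k] is derived by word-final obstruent devoicing (voiced obstruents become voiceless word-finally).
The one attested form of 'water', [lefigɔ], shows underlying /lefig/. Applying the same rule word-finally gives [lefik].

[lefik]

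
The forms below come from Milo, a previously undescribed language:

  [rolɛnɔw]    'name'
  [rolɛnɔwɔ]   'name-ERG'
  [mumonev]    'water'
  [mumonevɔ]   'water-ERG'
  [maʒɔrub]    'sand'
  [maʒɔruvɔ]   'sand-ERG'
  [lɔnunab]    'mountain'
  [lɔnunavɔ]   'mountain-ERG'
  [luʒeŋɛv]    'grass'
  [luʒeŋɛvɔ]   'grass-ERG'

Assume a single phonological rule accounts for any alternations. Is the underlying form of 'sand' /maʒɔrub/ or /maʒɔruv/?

The root 'sand' surfaces as [maʒɔrub] and [maʒɔruvɔ], with a stem-final [b] ~ [v] alternation.
Compare 'grass', with invariant [v] in [luʒeŋɛv] and [luʒeŋɛvɔ]: an analysis with underlying /v/ and a rule producing [b] in isolation would wrongly predict alternation here too.
So /b/ is underlying, and a rule of intervocalic spirantization — voiced stops become fricatives between vowels — gives [v].

/maʒɔrub/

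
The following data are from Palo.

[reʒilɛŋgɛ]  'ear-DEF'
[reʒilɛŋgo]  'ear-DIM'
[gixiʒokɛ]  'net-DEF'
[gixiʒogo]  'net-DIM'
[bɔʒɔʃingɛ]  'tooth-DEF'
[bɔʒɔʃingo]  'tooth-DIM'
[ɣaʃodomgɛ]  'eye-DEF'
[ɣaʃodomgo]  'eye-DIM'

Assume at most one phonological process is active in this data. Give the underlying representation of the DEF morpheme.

/-kɛ/

The DEF suffix surfaces as [-gɛ] and [-kɛ], depending on the final segment of the stem.
By contrast the DIM suffix keeps its initial [g] throughout — that segment must be underlying.
So the underlying form is /-kɛ/, and voiceless stops become voiced after a nasal.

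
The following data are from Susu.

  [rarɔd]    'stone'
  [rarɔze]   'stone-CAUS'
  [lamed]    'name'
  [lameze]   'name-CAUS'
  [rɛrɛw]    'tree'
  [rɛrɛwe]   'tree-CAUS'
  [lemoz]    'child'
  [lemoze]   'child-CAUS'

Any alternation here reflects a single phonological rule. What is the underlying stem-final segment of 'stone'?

/d/

In [rarɔd] and [rarɔze] the final segment of 'stone' alternates: [d] ~ [z].
Compare 'child', with invariant [z] in [lemoz] and [lemoze]: an analysis with underlying /z/ and a rule producing [d] in isolation would wrongly predict alternation here too.
So /d/ is underlying, and a rule of intervocalic spirantization — voiced stops become fricatives between vowels — gives [z].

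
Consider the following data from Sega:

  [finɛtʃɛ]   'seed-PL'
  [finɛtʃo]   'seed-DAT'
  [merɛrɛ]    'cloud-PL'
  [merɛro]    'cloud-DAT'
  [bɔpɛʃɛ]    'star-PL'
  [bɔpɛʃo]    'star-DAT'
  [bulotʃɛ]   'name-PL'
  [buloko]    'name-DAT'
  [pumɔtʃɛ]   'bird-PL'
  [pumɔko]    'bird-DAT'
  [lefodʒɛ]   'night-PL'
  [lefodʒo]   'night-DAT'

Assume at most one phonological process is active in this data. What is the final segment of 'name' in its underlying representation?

/k/

The stem for 'name' ends in [tʃ] in [bulotʃɛ] but [k] in [buloko].
But 'seed' keeps [tʃ] in both environments ([finɛtʃɛ], [finɛtʃo]), so there is no rule changing /tʃ/ to [k] before the DAT suffix.
So /k/ is underlying, and a rule of palatalization before a front vowel — /k/ becomes palato-alveolar [tʃ] before a front vowel — gives [tʃ].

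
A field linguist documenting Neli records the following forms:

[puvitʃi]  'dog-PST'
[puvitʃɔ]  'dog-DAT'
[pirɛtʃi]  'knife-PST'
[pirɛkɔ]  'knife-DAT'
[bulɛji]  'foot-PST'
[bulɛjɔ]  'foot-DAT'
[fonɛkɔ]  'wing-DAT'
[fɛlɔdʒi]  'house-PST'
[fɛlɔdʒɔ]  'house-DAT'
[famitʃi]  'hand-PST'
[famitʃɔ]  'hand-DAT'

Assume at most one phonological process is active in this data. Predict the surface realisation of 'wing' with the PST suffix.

The root 'knife' surfaces as [pirɛtʃi] and [pirɛkɔ], with a stem-final [tʃ] ~ [k] alternation.
If /tʃ/ were underlying and a rule turned it into [k] before the DAT suffix, 'dog' would also alternate; but it has [tʃ] in both [puvitʃi] and [puvitʃɔ].
The alternation reflects palatalization before a front vowel: /k/ becomes palato-alveolar [tʃ] before a front vowel. /k/ is underlying.
From [fonɛkɔ] the stem 'wing' is /fonɛk/; before a front vowel this yields [fonɛtʃi].

[fonɛtʃi]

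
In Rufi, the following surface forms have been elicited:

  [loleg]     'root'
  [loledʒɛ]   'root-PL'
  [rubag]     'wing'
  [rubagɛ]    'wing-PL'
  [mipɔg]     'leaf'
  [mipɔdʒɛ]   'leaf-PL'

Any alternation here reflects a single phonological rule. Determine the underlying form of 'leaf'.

/mipɔdʒ/

The root 'leaf' surfaces as [mipɔg] and [mipɔdʒɛ], with a stem-final [g] ~ [dʒ] alternation.
But 'wing' keeps [g] in both environments ([rubag], [rubagɛ]), so there is no rule changing /g/ to [dʒ] before the PL suffix.
The alternation reflects depalatalization: palato-alveolar /dʒ/ becomes [g] when no front vowel follows. /dʒ/ is underlying.
The underlying form of 'leaf' is therefore /mipɔdʒ/.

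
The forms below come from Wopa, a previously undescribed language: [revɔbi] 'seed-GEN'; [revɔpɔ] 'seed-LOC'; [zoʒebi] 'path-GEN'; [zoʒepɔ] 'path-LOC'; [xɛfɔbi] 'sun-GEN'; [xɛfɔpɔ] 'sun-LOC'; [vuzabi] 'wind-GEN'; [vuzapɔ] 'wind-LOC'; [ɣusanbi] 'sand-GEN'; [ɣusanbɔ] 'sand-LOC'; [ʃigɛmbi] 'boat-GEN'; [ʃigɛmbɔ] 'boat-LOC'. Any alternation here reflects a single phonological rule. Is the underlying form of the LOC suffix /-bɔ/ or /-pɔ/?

/-pɔ/

The LOC suffix surfaces as [-bɔ] and [-pɔ], depending on the final segment of the stem.
The GEN suffix, which begins with [b], is invariant after every stem; so [b] is not altered by any rule here.
The LOC suffix is therefore /-pɔ/ underlyingly, with post-nasal voicing: voiceless stops become voiced after a nasal.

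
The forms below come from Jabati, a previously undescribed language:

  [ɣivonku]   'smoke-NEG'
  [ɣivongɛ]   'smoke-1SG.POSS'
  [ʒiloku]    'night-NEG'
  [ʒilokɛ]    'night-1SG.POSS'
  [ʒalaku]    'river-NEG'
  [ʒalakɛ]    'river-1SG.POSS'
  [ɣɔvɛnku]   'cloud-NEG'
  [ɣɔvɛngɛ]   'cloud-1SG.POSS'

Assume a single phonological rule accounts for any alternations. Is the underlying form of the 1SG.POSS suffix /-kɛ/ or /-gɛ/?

/-gɛ/

The 1SG.POSS morpheme has two allomorphs, [-gɛ] and [-kɛ].
The NEG suffix, which begins with [k], is invariant after every stem; so [k] is not altered by any rule here.
So the underlying form is /-gɛ/, and voiced stops become voiceless after a vowel.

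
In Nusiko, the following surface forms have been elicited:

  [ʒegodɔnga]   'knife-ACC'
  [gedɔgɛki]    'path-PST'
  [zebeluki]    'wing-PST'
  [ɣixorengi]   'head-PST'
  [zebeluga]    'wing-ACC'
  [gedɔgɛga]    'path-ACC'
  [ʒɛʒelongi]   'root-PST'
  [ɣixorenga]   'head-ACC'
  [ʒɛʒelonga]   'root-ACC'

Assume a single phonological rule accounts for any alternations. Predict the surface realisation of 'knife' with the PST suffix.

[ʒegodɔngi]

The PST suffix surfaces as [-gi] and [-ki], depending on the final segment of the stem.
By contrast the ACC suffix keeps its initial [g] throughout — that segment must be underlying.
So the underlying form is /-ki/, and voiceless stops become voiced after a nasal.
After 'knife', which ends in a nasal, the suffix surfaces as [-gi], giving [ʒegodɔngi].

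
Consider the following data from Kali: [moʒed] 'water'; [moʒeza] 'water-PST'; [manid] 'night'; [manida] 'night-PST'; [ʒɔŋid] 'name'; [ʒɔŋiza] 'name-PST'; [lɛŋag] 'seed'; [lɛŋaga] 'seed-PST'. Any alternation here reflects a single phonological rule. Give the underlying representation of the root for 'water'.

The stem for 'water' ends in [d] in [moʒed] but [z] in [moʒeza].
If /d/ were underlying and a rule turned it into [z] before the PST suffix, 'night' would also alternate; but it has [d] in both [manid] and [manida].
The underlying segment must be /z/; voiced fricatives become stops word-finally, yielding [d] there.

/moʒez/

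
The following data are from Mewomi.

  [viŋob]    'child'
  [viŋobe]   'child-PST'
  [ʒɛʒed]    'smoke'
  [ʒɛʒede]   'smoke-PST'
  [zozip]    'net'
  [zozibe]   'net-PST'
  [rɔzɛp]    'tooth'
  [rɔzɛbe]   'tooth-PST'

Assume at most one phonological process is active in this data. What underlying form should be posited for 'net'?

/zozip/

'net' shows [p] ~ [b] at the end of the stem ([zozip] vs [zozibe]).
But 'child' keeps [b] in both environments ([viŋob], [viŋobe]), so there is no rule changing /b/ to [p] in isolation.
The alternation reflects intervocalic voicing: voiceless stops become voiced between vowels. /p/ is underlying.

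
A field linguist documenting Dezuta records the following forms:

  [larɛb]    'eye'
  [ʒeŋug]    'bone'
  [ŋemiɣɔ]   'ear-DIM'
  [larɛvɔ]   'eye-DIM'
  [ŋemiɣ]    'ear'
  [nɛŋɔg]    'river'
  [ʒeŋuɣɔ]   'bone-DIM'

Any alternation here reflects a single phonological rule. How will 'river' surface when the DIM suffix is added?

'bone' shows [ɣ] ~ [g] at the end of the stem ([ʒeŋuɣɔ] vs [ʒeŋug]).
If /ɣ/ were underlying and a rule turned it into [g] in isolation, 'ear' would also alternate; but it has [ɣ] in both [ŋemiɣɔ] and [ŋemiɣ].
So /g/ is underlying, and a rule of intervocalic spirantization — voiced stops become fricatives between vowels — gives [ɣ].
From [nɛŋɔg] the stem 'river' is /nɛŋɔg/; between vowels this yields [nɛŋɔɣɔ].

[nɛŋɔɣɔ]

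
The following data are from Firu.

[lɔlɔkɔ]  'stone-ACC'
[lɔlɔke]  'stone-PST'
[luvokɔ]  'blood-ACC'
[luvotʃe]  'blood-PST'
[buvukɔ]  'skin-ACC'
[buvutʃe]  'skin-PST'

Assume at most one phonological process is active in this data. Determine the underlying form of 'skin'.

/buvutʃ/

The stem for 'skin' ends in [k] in [buvukɔ] but [tʃ] in [buvutʃe].
But 'stone' keeps [k] in both environments ([lɔlɔkɔ], [lɔlɔke]), so there is no rule changing /k/ to [tʃ] before the PST suffix.
The alternation reflects depalatalization: palato-alveolar /tʃ/ becomes [k] when no front vowel follows. /tʃ/ is underlying.
Hence 'skin' is /buvutʃ/ underlyingly.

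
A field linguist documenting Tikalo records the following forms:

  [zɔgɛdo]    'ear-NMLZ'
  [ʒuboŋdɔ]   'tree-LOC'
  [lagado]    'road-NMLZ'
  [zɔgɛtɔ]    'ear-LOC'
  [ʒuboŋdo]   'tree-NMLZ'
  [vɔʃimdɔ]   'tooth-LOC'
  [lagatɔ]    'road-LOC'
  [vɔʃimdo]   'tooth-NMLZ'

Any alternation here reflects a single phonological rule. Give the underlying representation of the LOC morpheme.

/-tɔ/

The LOC suffix surfaces as [-dɔ] and [-tɔ], depending on the final segment of the stem.
The NMLZ suffix, which begins with [d], is invariant after every stem; so [d] is not altered by any rule here.
So the underlying form is /-tɔ/, and voiceless stops become voiced after a nasal.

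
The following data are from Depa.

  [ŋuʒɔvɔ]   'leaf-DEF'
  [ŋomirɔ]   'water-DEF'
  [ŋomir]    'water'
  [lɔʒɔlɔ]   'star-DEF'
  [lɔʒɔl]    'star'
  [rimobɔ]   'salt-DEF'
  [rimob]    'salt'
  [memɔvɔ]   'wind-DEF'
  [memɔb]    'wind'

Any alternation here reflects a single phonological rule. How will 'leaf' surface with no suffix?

[ŋuʒɔb]

In [memɔvɔ] and [memɔb] the final segment of 'wind' alternates: [v] ~ [b].
If /b/ were underlying and a rule turned it into [v] before the DEF suffix, 'salt' would also alternate; but it has [b] in both [rimobɔ] and [rimob].
The underlying segment must be /v/; voiced fricatives become stops word-finally, yielding [b] there.
The one attested form of 'leaf', [ŋuʒɔvɔ], shows underlying /ŋuʒɔv/. Applying the same rule word-finally gives [ŋuʒɔb].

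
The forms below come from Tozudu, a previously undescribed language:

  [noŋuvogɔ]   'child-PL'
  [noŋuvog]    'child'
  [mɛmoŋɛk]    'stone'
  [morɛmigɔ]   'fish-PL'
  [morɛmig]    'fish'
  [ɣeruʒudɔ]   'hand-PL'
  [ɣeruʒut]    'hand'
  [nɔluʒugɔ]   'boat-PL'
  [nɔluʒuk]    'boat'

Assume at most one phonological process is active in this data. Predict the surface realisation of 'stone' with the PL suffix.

In [nɔluʒugɔ] and [nɔluʒuk] the final segment of 'boat' alternates: [g] ~ [k].
The stem 'fish' ([morɛmigɔ], [morɛmig]) shows [g] unchanged in both environments, so [g] cannot be basic with [k] derived in isolation.
The underlying segment must be /k/; voiceless stops become voiced between vowels, yielding [g] there.
From [mɛmoŋɛk] the stem 'stone' is /mɛmoŋɛk/; between vowels this yields [mɛmoŋɛgɔ].

[mɛmoŋɛgɔ]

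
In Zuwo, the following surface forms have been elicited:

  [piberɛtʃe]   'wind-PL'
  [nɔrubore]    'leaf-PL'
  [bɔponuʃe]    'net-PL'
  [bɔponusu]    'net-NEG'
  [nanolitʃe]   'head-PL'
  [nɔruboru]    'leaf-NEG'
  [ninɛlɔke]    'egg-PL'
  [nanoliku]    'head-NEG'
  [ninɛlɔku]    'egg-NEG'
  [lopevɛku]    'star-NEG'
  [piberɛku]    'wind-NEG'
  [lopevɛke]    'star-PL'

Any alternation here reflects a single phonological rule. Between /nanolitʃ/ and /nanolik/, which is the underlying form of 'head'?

/nanolitʃ/

'head' shows [tʃ] ~ [k] at the end of the stem ([nanolitʃe] vs [nanoliku]).
Compare 'star', with invariant [k] in [lopevɛke] and [lopevɛku]: an analysis with underlying /k/ and a rule producing [tʃ] before the PL suffix would wrongly predict alternation here too.
The underlying segment must be /tʃ/; palato-alveolar /tʃ/ and /ʃ/ become [k] and [s] when no front vowel follows, yielding [k] there.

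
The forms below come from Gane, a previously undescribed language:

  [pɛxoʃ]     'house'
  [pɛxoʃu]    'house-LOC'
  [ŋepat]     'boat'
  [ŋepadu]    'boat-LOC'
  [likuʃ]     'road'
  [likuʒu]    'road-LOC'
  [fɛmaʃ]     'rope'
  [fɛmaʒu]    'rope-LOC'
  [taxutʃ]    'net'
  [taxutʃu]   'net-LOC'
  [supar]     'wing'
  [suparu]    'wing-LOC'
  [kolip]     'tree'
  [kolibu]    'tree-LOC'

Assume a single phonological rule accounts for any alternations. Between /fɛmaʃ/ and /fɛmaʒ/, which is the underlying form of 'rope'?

In [fɛmaʃ] and [fɛmaʒu] the final segment of 'rope' alternates: [ʃ] ~ [ʒ].
But 'house' keeps [ʃ] in both environments ([pɛxoʃ], [pɛxoʃu]), so there is no rule changing /ʃ/ to [ʒ] before the LOC suffix.
Therefore /ʒ/ is basic and [ʃ] is derived by word-final obstruent devoicing (voiced obstruents become voiceless word-finally).

/fɛmaʒ/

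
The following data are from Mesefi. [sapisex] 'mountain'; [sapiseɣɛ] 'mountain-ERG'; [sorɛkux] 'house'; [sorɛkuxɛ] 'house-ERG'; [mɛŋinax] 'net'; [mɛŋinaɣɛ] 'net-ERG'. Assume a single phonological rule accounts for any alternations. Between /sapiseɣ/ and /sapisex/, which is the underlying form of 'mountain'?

/sapiseɣ/

In [sapisex] and [sapiseɣɛ] the final segment of 'mountain' alternates: [x] ~ [ɣ].
The stem 'house' ([sorɛkux], [sorɛkuxɛ]) shows [x] unchanged in both environments, so [x] cannot be basic with [ɣ] derived before the ERG suffix.
The underlying segment must be /ɣ/; voiced obstruents become voiceless word-finally, yielding [x] there.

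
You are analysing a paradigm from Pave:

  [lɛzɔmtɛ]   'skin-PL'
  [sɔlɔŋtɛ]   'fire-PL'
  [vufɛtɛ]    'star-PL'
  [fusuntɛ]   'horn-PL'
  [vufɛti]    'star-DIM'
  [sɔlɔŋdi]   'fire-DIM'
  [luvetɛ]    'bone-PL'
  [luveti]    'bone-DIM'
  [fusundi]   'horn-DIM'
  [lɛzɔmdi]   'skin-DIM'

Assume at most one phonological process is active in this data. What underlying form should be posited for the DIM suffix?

/-di/

The DIM morpheme has two allomorphs, [-di] and [-ti].
By contrast the PL suffix keeps its initial [t] throughout — that segment must be underlying.
The DIM suffix is therefore /-di/ underlyingly, with post-vocalic devoicing: voiced stops become voiceless after a vowel.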